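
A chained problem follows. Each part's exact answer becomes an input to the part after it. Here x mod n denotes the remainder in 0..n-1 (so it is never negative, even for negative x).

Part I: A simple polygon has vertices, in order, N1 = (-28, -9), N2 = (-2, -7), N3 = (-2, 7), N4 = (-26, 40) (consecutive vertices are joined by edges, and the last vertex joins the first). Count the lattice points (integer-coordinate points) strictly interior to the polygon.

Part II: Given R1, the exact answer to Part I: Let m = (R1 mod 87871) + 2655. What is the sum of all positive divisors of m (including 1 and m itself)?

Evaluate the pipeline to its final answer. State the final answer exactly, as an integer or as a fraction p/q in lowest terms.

3450

Part I: cross terms: (-28*-7 - -2*-9)=178, (-2*7 - -2*-7)=-28, (-2*40 - -26*7)=102, (-26*-9 - -28*40)=1354; twice the area = |1606| = 1606; area = 803; boundary points = 2 + 14 + 3 + 1 = 20; strictly interior points = area - boundary/2 + 1 = 794; answer 794
Part II: R1 = 794; m = 3449; 3449 is prime, so its only divisors are 1 and 3449; sigma = 1 + 3449 = 3450; answer 3450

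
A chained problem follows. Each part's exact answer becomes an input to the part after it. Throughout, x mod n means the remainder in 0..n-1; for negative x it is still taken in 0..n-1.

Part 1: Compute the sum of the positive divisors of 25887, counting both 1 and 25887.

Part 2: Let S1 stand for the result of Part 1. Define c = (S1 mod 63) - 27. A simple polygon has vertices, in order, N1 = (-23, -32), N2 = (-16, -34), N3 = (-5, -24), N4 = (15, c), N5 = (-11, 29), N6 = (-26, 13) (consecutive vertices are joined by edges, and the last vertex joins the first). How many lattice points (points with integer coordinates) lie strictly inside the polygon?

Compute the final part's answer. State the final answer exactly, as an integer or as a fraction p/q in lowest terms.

1602

Part 1: 25887 = 3 * 8629; sigma = (1 + 3) * (1 + 8629) = 4 * 8630 = 34520; answer 34520
Part 2: S1 = 34520; c = 32; cross terms: (-23*-34 - -16*-32)=270, (-16*-24 - -5*-34)=214, (-5*32 - 15*-24)=200, (15*29 - -11*32)=787, (-11*13 - -26*29)=611, (-26*-32 - -23*13)=1131; twice the area = |3213| = 3213; area = 3213/2; boundary points = 1 + 1 + 4 + 1 + 1 + 3 = 11; strictly interior points = area - boundary/2 + 1 = 1602; answer 1602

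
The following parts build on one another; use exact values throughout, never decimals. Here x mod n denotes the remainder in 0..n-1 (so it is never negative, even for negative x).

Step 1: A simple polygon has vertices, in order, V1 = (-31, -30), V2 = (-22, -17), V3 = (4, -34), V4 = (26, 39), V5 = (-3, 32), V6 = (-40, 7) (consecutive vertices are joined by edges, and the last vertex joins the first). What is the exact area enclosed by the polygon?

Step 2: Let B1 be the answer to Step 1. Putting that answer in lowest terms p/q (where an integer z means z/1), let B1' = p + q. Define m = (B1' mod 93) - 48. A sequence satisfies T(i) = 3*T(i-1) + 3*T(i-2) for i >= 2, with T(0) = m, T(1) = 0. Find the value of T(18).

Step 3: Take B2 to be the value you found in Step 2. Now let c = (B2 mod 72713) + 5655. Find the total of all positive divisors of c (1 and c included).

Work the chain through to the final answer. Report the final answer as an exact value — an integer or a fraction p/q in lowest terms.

Step 1: cross terms: (-31*-17 - -22*-30)=-133, (-22*-34 - 4*-17)=816, (4*39 - 26*-34)=1040, (26*32 - -3*39)=949, (-3*7 - -40*32)=1259, (-40*-30 - -31*7)=1417; twice the area = |5348| = 5348; area = 2674; answer 2674
Step 2: B1 = 2674; threaded value p + q = 2675; m = 23; T(2) = 3*(0) + 3*(23) = 69; iterating: T(2)=69, T(3)=207, T(4)=828, T(5)=3105, T(6)=11799, T(7)=44712, T(8)=169533, T(9)=642735, T(10)=2436804, T(11)=9238617, T(12)=35026263, T(13)=132794640, T(14)=503462709, T(15)=1908772047, T(16)=7236704268, T(17)=27436428945, T(18)=104019399639; answer 104019399639
Step 3: B2 = 104019399639; c = 41283; 41283 = 3^3 * 11 * 139; sigma = (1 + 3 + 9 + 27) * (1 + 11) * (1 + 139) = 40 * 12 * 140 = 67200; answer 67200

67200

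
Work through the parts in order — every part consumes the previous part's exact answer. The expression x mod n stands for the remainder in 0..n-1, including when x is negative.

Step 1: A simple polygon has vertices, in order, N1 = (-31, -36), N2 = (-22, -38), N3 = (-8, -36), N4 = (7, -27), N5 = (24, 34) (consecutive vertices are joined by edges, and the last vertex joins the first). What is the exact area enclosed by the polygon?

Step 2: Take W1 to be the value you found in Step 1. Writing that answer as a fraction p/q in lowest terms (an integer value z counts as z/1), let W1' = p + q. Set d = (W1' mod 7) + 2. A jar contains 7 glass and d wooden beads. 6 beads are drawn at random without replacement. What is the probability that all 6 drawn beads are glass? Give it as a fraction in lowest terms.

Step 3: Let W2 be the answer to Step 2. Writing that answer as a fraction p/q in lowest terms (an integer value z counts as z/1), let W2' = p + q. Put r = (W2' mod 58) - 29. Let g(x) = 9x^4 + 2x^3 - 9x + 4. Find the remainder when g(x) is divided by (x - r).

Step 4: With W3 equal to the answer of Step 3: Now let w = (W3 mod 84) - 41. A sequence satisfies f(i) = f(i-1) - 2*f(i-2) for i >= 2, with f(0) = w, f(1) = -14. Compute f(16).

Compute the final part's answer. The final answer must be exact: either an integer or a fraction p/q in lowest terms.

656

Step 1: cross terms: (-31*-38 - -22*-36)=386, (-22*-36 - -8*-38)=488, (-8*-27 - 7*-36)=468, (7*34 - 24*-27)=886, (24*-36 - -31*34)=190; twice the area = |2418| = 2418; area = 1209; answer 1209
Step 2: W1 = 1209; threaded value p + q = 1210; d = 8; total draws C(15,6) = 5005; favorable C(7,6) = 7; P = 1/715; answer 1/715
Step 3: W2 = 1/715; threaded value p + q = 716; r = -9; remainder = value at the root: 9*(-9)^4 + 2*(-9)^3 - 9*(-9)^1 + 4 = (59049) + (-1458) + (81) + (4) = 57676; answer 57676
Step 4: W3 = 57676; w = 11; f(2) = 1*(-14) - 2*(11) = -36; iterating: f(2)=-36, f(3)=-8, f(4)=64, f(5)=80, f(6)=-48, f(7)=-208, f(8)=-112, f(9)=304, f(10)=528, f(11)=-80, f(12)=-1136, f(13)=-976, f(14)=1296, f(15)=3248, f(16)=656; answer 656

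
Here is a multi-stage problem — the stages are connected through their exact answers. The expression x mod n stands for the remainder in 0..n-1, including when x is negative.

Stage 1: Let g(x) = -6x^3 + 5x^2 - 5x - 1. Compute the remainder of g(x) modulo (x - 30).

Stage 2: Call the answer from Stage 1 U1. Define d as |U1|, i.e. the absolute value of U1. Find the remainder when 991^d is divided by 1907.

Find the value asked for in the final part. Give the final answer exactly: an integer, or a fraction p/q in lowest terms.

1393

Stage 1: remainder = value at the root: -6*(30)^3 + 5*(30)^2 - 5*(30)^1 - 1 = (-162000) + (4500) + (-150) + (-1) = -157651; answer -157651
Stage 2: U1 = -157651; d = 157651; squarings mod 1907: 991^1=991, 991^2=1883, 991^4=576, 991^8=1865, 991^16=1764, 991^32=1379, 991^64=362, 991^128=1368, 991^256=657, 991^512=667, 991^1024=558, 991^2048=523, 991^4096=828, 991^8192=971, 991^16384=783, 991^32768=942, 991^65536=609, 991^131072=923; 991^157651 = 991^1 * 991^2 * 991^16 * 991^64 * 991^128 * 991^256 * 991^512 * 991^1024 * 991^8192 * 991^16384 * 991^131072 = 1393 (mod 1907); answer 1393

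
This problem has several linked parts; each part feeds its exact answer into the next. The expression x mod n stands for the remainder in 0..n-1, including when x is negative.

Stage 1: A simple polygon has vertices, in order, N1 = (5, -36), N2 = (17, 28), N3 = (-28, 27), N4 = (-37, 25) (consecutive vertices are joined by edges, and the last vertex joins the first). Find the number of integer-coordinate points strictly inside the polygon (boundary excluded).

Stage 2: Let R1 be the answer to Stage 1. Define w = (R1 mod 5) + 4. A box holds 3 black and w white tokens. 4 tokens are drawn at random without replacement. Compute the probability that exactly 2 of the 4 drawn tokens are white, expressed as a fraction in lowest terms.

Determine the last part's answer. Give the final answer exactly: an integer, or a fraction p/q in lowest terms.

3/10

Stage 1: cross terms: (5*28 - 17*-36)=752, (17*27 - -28*28)=1243, (-28*25 - -37*27)=299, (-37*-36 - 5*25)=1207; twice the area = |3501| = 3501; area = 3501/2; boundary points = 4 + 1 + 1 + 1 = 7; strictly interior points = area - boundary/2 + 1 = 1748; answer 1748
Stage 2: R1 = 1748; w = 7; total draws C(10,4) = 210; favorable C(7,2)*C(3,2) = 63; P = 3/10; answer 3/10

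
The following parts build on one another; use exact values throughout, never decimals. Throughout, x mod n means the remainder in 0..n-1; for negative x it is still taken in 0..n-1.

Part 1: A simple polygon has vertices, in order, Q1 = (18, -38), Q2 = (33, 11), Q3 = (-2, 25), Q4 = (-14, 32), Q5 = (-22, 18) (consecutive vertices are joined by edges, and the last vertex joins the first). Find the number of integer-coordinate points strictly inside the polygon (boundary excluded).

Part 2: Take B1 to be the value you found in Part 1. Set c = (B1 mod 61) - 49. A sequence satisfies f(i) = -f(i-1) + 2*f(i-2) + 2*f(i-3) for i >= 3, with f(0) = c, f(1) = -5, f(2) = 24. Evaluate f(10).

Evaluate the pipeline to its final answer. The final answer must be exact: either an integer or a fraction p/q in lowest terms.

Part 1: cross terms: (18*11 - 33*-38)=1452, (33*25 - -2*11)=847, (-2*32 - -14*25)=286, (-14*18 - -22*32)=452, (-22*-38 - 18*18)=512; twice the area = |3549| = 3549; area = 3549/2; boundary points = 1 + 7 + 1 + 2 + 8 = 19; strictly interior points = area - boundary/2 + 1 = 1766; answer 1766
Part 2: B1 = 1766; c = 9; f(3) = -1*(24) + 2*(-5) + 2*(9) = -16; iterating: f(3)=-16, f(4)=54, f(5)=-38, f(6)=114, f(7)=-82, f(8)=234, f(9)=-170, f(10)=474; answer 474

474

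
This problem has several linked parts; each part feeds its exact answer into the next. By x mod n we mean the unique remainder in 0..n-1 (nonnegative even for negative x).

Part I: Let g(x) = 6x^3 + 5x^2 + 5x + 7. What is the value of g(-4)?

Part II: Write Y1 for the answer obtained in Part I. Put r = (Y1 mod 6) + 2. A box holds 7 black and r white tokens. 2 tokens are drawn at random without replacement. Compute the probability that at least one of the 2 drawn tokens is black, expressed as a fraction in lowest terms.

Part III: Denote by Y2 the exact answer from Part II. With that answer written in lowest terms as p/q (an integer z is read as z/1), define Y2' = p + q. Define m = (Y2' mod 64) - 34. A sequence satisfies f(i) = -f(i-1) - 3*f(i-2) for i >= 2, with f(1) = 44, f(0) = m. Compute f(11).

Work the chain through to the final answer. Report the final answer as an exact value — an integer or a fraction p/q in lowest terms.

Part I: 6*(-4)^3 + 5*(-4)^2 + 5*(-4)^1 + 7 = (-384) + (80) + (-20) + (7) = -317; answer -317
Part II: Y1 = -317; r = 3; total draws C(10,2) = 45; complement C(3,2) = 3; favorable 45 - 3 = 42; P = 14/15; answer 14/15
Part III: Y2 = 14/15; threaded value p + q = 29; m = -5; f(2) = -1*(44) - 3*(-5) = -29; iterating: f(2)=-29, f(3)=-103, f(4)=190, f(5)=119, f(6)=-689, f(7)=332, f(8)=1735, f(9)=-2731, f(10)=-2474, f(11)=10667; answer 10667

10667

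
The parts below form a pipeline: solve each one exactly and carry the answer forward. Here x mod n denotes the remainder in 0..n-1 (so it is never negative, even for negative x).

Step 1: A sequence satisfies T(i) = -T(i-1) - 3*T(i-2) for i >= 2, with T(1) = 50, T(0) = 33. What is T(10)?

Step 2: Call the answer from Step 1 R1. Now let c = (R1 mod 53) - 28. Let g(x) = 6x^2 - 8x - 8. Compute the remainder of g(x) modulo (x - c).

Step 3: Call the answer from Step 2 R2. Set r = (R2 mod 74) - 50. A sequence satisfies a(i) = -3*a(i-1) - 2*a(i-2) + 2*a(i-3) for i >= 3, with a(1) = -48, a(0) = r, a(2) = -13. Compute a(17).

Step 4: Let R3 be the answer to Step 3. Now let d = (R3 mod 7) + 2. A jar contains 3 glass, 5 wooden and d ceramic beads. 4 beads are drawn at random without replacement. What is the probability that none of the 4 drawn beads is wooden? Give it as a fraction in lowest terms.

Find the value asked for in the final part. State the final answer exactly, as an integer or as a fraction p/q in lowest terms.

1/42

Step 1: T(2) = -1*(50) - 3*(33) = -149; iterating: T(2)=-149, T(3)=-1, T(4)=448, T(5)=-445, T(6)=-899, T(7)=2234, T(8)=463, T(9)=-7165, T(10)=5776; answer 5776
Step 2: R1 = 5776; c = 24; remainder = value at the root: 6*(24)^2 - 8*(24)^1 - 8 = (3456) + (-192) + (-8) = 3256; answer 3256
Step 3: R2 = 3256; r = -50; a(3) = -3*(-13) - 2*(-48) + 2*(-50) = 35; iterating: a(3)=35, a(4)=-175, a(5)=429, a(6)=-867, a(7)=1393, a(8)=-1587, a(9)=241, a(10)=5237, a(11)=-19367, a(12)=48109, a(13)=-95119, a(14)=150405, a(15)=-164759, a(16)=3229, a(17)=620641; answer 620641
Step 4: R3 = 620641; d = 2; total draws C(10,4) = 210; favorable C(5,4) = 5; P = 1/42; answer 1/42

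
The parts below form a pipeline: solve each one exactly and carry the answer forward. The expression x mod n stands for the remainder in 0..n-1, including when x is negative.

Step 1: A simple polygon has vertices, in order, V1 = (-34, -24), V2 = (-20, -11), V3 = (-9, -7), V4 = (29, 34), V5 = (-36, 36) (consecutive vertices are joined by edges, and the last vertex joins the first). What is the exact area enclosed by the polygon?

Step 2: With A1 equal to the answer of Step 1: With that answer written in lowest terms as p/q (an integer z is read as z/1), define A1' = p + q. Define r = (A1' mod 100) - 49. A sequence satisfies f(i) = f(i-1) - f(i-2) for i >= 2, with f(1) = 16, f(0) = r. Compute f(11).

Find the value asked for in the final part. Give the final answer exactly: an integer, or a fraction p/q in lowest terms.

30

Step 1: cross terms: (-34*-11 - -20*-24)=-106, (-20*-7 - -9*-11)=41, (-9*34 - 29*-7)=-103, (29*36 - -36*34)=2268, (-36*-24 - -34*36)=2088; twice the area = |4188| = 4188; area = 2094; answer 2094
Step 2: A1 = 2094; threaded value p + q = 2095; r = 46; f(2) = 1*(16) - 1*(46) = -30; iterating: f(2)=-30, f(3)=-46, f(4)=-16, f(5)=30, f(6)=46, f(7)=16, f(8)=-30, f(9)=-46, f(10)=-16, f(11)=30; answer 30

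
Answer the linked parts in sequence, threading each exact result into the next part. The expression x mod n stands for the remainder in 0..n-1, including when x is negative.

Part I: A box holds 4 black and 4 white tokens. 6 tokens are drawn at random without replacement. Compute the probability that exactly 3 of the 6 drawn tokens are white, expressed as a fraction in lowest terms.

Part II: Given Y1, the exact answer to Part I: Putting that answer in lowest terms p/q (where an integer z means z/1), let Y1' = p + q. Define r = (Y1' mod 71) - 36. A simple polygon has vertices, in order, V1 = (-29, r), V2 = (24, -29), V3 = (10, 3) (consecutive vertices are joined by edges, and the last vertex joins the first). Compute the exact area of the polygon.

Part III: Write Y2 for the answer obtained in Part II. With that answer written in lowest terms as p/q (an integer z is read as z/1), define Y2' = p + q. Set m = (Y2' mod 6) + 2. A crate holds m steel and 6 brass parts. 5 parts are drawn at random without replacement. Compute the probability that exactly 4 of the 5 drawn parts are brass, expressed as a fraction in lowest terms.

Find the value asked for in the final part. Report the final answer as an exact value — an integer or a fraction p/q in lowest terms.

Part I: total draws C(8,6) = 28; favorable C(4,3)*C(4,3) = 16; P = 4/7; answer 4/7
Part II: Y1 = 4/7; threaded value p + q = 11; r = -25; cross terms: (-29*-29 - 24*-25)=1441, (24*3 - 10*-29)=362, (10*-25 - -29*3)=-163; twice the area = |1640| = 1640; area = 820; answer 820
Part III: Y2 = 820; threaded value p + q = 821; m = 7; total draws C(13,5) = 1287; favorable C(6,4)*C(7,1) = 105; P = 35/429; answer 35/429

35/429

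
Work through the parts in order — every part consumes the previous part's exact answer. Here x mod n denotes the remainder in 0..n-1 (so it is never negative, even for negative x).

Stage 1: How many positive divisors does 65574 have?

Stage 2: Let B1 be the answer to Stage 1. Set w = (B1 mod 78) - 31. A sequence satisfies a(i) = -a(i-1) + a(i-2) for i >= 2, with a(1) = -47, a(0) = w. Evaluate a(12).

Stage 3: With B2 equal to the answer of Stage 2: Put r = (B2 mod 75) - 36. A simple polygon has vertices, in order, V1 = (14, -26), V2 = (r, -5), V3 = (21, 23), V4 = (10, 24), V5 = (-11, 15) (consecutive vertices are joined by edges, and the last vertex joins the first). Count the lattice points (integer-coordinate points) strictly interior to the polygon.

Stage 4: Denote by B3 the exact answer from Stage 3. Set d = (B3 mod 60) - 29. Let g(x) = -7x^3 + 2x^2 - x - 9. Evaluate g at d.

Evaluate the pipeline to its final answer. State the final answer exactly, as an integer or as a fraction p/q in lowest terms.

Stage 1: 65574 = 2 * 3^2 * 3643; number of divisors = (1+1) * (2+1) * (1+1) = 12; answer 12
Stage 2: B1 = 12; w = -19; a(2) = -1*(-47) + 1*(-19) = 28; iterating: a(2)=28, a(3)=-75, a(4)=103, a(5)=-178, a(6)=281, a(7)=-459, a(8)=740, a(9)=-1199, a(10)=1939, a(11)=-3138, a(12)=5077; answer 5077
Stage 3: B2 = 5077; r = 16; cross terms: (14*-5 - 16*-26)=346, (16*23 - 21*-5)=473, (21*24 - 10*23)=274, (10*15 - -11*24)=414, (-11*-26 - 14*15)=76; twice the area = |1583| = 1583; area = 1583/2; boundary points = 1 + 1 + 1 + 3 + 1 = 7; strictly interior points = area - boundary/2 + 1 = 789; answer 789
Stage 4: B3 = 789; d = -20; -7*(-20)^3 + 2*(-20)^2 - 1*(-20)^1 - 9 = (56000) + (800) + (20) + (-9) = 56811; answer 56811

56811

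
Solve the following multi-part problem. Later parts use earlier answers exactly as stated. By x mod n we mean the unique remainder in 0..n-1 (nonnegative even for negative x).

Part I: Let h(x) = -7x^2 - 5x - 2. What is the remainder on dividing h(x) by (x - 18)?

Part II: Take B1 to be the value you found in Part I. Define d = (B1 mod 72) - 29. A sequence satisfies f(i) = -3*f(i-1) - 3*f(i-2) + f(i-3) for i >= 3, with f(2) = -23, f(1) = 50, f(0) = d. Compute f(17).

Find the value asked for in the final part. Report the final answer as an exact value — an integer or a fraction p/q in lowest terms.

Part I: remainder = value at the root: -7*(18)^2 - 5*(18)^1 - 2 = (-2268) + (-90) + (-2) = -2360; answer -2360
Part II: B1 = -2360; d = -13; f(3) = -3*(-23) - 3*(50) + 1*(-13) = -94; iterating: f(3)=-94, f(4)=401, f(5)=-944, f(6)=1535, f(7)=-1372, f(8)=-1433, f(9)=9950, f(10)=-26923, f(11)=49486, f(12)=-57739, f(13)=-2164, f(14)=229195, f(15)=-738832, f(16)=1526747, f(17)=-2134550; answer -2134550

-2134550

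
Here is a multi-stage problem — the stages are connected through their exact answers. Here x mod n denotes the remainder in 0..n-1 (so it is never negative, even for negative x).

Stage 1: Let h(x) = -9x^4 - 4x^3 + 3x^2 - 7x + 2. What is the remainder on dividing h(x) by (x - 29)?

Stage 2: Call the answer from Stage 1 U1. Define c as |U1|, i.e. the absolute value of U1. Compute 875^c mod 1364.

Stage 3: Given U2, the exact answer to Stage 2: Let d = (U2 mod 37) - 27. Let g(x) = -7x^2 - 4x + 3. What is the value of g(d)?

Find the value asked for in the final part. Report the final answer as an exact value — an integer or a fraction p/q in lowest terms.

-3297

Stage 1: remainder = value at the root: -9*(29)^4 - 4*(29)^3 + 3*(29)^2 - 7*(29)^1 + 2 = (-6365529) + (-97556) + (2523) + (-203) + (2) = -6460763; answer -6460763
Stage 2: U1 = -6460763; c = 6460763; squarings mod 1364: 875^1=875, 875^2=421, 875^4=1285, 875^8=785, 875^16=1061, 875^32=421, 875^64=1285, 875^128=785, 875^256=1061, 875^512=421, 875^1024=1285, 875^2048=785, 875^4096=1061, 875^8192=421, 875^16384=1285, 875^32768=785, 875^65536=1061, 875^131072=421, 875^262144=1285, 875^524288=785, 875^1048576=1061, 875^2097152=421, 875^4194304=1285; 875^6460763 = 875^1 * 875^2 * 875^8 * 875^16 * 875^64 * 875^256 * 875^1024 * 875^4096 * 875^32768 * 875^131072 * 875^2097152 * 875^4194304 = 227 (mod 1364); answer 227
Stage 3: U2 = 227; d = -22; -7*(-22)^2 - 4*(-22)^1 + 3 = (-3388) + (88) + (3) = -3297; answer -3297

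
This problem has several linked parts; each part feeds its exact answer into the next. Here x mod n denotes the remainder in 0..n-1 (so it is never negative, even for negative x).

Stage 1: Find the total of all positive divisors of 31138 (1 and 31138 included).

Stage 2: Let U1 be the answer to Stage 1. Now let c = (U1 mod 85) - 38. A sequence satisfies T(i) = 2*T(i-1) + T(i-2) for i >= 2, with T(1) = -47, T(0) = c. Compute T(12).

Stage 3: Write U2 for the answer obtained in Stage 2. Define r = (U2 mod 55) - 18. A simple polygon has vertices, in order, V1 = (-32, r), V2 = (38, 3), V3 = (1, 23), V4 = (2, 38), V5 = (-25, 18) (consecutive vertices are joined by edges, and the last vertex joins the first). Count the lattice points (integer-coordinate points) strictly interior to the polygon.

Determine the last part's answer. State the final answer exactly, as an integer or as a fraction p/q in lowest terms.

564

Stage 1: 31138 = 2 * 15569; sigma = (1 + 2) * (1 + 15569) = 3 * 15570 = 46710; answer 46710
Stage 2: U1 = 46710; c = 7; T(2) = 2*(-47) + 1*(7) = -87; iterating: T(2)=-87, T(3)=-221, T(4)=-529, T(5)=-1279, T(6)=-3087, T(7)=-7453, T(8)=-17993, T(9)=-43439, T(10)=-104871, T(11)=-253181, T(12)=-611233; answer -611233
Stage 3: U2 = -611233; r = 19; cross terms: (-32*3 - 38*19)=-818, (38*23 - 1*3)=871, (1*38 - 2*23)=-8, (2*18 - -25*38)=986, (-25*19 - -32*18)=101; twice the area = |1132| = 1132; area = 566; boundary points = 2 + 1 + 1 + 1 + 1 = 6; strictly interior points = area - boundary/2 + 1 = 564; answer 564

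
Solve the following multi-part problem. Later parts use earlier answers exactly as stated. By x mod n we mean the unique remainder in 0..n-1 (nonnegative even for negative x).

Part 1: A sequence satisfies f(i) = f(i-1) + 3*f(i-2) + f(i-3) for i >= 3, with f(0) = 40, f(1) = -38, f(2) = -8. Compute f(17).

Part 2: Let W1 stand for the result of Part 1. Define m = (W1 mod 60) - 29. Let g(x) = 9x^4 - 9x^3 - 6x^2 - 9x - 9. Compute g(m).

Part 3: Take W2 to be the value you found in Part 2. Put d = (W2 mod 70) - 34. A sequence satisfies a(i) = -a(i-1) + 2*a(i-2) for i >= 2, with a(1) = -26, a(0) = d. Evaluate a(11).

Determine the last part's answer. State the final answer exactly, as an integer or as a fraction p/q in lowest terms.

Part 1: f(3) = 1*(-8) + 3*(-38) + 1*(40) = -82; iterating: f(3)=-82, f(4)=-144, f(5)=-398, f(6)=-912, f(7)=-2250, f(8)=-5384, f(9)=-13046, f(10)=-31448, f(11)=-75970, f(12)=-183360, f(13)=-442718, f(14)=-1068768, f(15)=-2580282, f(16)=-6229304, f(17)=-15038918; answer -15038918
Part 2: W1 = -15038918; m = -7; 9*(-7)^4 - 9*(-7)^3 - 6*(-7)^2 - 9*(-7)^1 - 9 = (21609) + (3087) + (-294) + (63) + (-9) = 24456; answer 24456
Part 3: W2 = 24456; d = -8; a(2) = -1*(-26) + 2*(-8) = 10; iterating: a(2)=10, a(3)=-62, a(4)=82, a(5)=-206, a(6)=370, a(7)=-782, a(8)=1522, a(9)=-3086, a(10)=6130, a(11)=-12302; answer -12302

-12302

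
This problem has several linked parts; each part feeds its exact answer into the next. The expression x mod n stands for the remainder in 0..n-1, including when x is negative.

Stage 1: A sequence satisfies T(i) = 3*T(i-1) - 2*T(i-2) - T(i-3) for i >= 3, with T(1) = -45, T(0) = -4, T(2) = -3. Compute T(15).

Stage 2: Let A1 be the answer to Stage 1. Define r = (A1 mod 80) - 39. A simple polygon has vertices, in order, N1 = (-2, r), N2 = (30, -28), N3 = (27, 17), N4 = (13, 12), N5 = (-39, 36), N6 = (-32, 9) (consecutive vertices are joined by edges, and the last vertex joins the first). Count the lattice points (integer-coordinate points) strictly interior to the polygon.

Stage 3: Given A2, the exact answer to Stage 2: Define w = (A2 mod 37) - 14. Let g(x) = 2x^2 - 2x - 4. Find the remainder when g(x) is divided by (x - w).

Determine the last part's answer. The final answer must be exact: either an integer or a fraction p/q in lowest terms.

216

Stage 1: T(3) = 3*(-3) - 2*(-45) - 1*(-4) = 85; iterating: T(3)=85, T(4)=306, T(5)=751, T(6)=1556, T(7)=2860, T(8)=4717, T(9)=6875, T(10)=8331, T(11)=6526, T(12)=-3959, T(13)=-33260, T(14)=-98388, T(15)=-224685; answer -224685
Stage 2: A1 = -224685; r = -4; cross terms: (-2*-28 - 30*-4)=176, (30*17 - 27*-28)=1266, (27*12 - 13*17)=103, (13*36 - -39*12)=936, (-39*9 - -32*36)=801, (-32*-4 - -2*9)=146; twice the area = |3428| = 3428; area = 1714; boundary points = 8 + 3 + 1 + 4 + 1 + 1 = 18; strictly interior points = area - boundary/2 + 1 = 1706; answer 1706
Stage 3: A2 = 1706; w = -10; remainder = value at the root: 2*(-10)^2 - 2*(-10)^1 - 4 = (200) + (20) + (-4) = 216; answer 216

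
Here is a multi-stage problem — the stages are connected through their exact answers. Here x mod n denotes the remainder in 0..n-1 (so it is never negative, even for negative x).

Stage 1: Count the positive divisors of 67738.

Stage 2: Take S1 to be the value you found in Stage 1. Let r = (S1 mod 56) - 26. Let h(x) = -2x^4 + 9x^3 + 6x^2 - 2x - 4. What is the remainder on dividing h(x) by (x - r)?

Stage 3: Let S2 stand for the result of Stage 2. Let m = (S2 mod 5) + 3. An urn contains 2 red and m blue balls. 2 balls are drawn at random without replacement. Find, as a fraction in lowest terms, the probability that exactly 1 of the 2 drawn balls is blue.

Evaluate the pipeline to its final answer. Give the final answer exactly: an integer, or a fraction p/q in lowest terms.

8/15

Stage 1: 67738 = 2 * 11 * 3079; number of divisors = (1+1) * (1+1) * (1+1) = 8; answer 8
Stage 2: S1 = 8; r = -18; remainder = value at the root: -2*(-18)^4 + 9*(-18)^3 + 6*(-18)^2 - 2*(-18)^1 - 4 = (-209952) + (-52488) + (1944) + (36) + (-4) = -260464; answer -260464
Stage 3: S2 = -260464; m = 4; total draws C(6,2) = 15; favorable C(4,1)*C(2,1) = 8; P = 8/15; answer 8/15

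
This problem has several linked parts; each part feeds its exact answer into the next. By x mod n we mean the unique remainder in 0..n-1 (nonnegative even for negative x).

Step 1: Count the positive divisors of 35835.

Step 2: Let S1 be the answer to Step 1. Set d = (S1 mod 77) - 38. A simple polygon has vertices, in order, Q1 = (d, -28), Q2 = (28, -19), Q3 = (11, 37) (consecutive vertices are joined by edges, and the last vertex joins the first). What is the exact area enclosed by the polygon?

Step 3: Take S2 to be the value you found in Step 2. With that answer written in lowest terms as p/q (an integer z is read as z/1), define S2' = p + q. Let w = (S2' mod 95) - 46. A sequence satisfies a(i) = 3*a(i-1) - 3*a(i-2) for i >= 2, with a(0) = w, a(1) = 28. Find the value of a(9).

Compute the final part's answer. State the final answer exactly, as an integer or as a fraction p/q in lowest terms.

3240

Step 1: 35835 = 3 * 5 * 2389; number of divisors = (1+1) * (1+1) * (1+1) = 8; answer 8
Step 2: S1 = 8; d = -30; cross terms: (-30*-19 - 28*-28)=1354, (28*37 - 11*-19)=1245, (11*-28 - -30*37)=802; twice the area = |3401| = 3401; area = 3401/2; answer 3401/2
Step 3: S2 = 3401/2; threaded value p + q = 3403; w = 32; a(2) = 3*(28) - 3*(32) = -12; iterating: a(2)=-12, a(3)=-120, a(4)=-324, a(5)=-612, a(6)=-864, a(7)=-756, a(8)=324, a(9)=3240; answer 3240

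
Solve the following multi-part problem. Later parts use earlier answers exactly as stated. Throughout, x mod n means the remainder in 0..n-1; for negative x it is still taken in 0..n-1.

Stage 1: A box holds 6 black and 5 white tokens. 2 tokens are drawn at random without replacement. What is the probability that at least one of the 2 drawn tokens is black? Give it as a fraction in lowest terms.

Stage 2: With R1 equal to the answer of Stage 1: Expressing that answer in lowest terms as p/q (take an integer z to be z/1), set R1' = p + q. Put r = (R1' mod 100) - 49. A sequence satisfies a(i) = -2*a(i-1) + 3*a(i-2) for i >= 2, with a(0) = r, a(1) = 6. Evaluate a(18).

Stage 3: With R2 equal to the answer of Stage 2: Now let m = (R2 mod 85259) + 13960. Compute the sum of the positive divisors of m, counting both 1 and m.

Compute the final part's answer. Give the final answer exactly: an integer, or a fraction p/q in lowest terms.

Stage 1: total draws C(11,2) = 55; complement C(5,2) = 10; favorable 55 - 10 = 45; P = 9/11; answer 9/11
Stage 2: R1 = 9/11; threaded value p + q = 20; r = -29; a(2) = -2*(6) + 3*(-29) = -99; iterating: a(2)=-99, a(3)=216, a(4)=-729, a(5)=2106, a(6)=-6399, a(7)=19116, a(8)=-57429, a(9)=172206, a(10)=-516699, a(11)=1550016, a(12)=-4650129, a(13)=13950306, a(14)=-41850999, a(15)=125552916, a(16)=-376658829, a(17)=1129976406, a(18)=-3389929299; answer -3389929299
Stage 3: R2 = -3389929299; m = 67760; 67760 = 2^4 * 5 * 7 * 11^2; sigma = (1 + 2 + 4 + 8 + 16) * (1 + 5) * (1 + 7) * (1 + 11 + 121) = 31 * 6 * 8 * 133 = 197904; answer 197904

197904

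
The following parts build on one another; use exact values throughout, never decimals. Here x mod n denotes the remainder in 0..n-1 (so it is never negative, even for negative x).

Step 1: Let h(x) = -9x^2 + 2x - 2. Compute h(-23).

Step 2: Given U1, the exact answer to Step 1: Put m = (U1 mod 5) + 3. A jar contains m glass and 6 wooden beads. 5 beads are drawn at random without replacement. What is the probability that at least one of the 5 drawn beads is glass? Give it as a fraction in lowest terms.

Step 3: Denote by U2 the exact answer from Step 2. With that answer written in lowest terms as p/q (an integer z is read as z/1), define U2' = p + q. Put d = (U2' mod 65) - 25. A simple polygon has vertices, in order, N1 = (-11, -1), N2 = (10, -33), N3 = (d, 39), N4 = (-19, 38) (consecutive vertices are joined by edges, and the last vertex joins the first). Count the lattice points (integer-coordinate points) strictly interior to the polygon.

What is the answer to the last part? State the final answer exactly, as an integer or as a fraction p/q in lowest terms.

Step 1: -9*(-23)^2 + 2*(-23)^1 - 2 = (-4761) + (-46) + (-2) = -4809; answer -4809
Step 2: U1 = -4809; m = 4; total draws C(10,5) = 252; complement C(6,5) = 6; favorable 252 - 6 = 246; P = 41/42; answer 41/42
Step 3: U2 = 41/42; threaded value p + q = 83; d = -7; cross terms: (-11*-33 - 10*-1)=373, (10*39 - -7*-33)=159, (-7*38 - -19*39)=475, (-19*-1 - -11*38)=437; twice the area = |1444| = 1444; area = 722; boundary points = 1 + 1 + 1 + 1 = 4; strictly interior points = area - boundary/2 + 1 = 721; answer 721

721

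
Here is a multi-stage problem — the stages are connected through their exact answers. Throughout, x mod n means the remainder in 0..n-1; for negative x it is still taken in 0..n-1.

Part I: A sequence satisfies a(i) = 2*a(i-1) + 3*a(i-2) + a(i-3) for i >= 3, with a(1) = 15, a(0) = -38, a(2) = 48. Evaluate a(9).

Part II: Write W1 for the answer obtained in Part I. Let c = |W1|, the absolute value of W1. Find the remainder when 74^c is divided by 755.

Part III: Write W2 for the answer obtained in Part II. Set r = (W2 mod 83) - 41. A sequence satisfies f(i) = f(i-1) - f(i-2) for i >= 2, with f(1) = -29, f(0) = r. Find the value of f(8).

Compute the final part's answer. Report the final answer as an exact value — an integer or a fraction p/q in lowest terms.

10

Part I: a(3) = 2*(48) + 3*(15) + 1*(-38) = 103; iterating: a(3)=103, a(4)=365, a(5)=1087, a(6)=3372, a(7)=10370, a(8)=31943, a(9)=98368; answer 98368
Part II: W1 = 98368; c = 98368; squarings mod 755: 74^1=74, 74^2=191, 74^4=241, 74^8=701, 74^16=651, 74^32=246, 74^64=116, 74^128=621, 74^256=591, 74^512=471, 74^1024=626, 74^2048=31, 74^4096=206, 74^8192=156, 74^16384=176, 74^32768=21, 74^65536=441; 74^98368 = 74^64 * 74^32768 * 74^65536 = 666 (mod 755); answer 666
Part III: W2 = 666; r = -39; f(2) = 1*(-29) - 1*(-39) = 10; iterating: f(2)=10, f(3)=39, f(4)=29, f(5)=-10, f(6)=-39, f(7)=-29, f(8)=10; answer 10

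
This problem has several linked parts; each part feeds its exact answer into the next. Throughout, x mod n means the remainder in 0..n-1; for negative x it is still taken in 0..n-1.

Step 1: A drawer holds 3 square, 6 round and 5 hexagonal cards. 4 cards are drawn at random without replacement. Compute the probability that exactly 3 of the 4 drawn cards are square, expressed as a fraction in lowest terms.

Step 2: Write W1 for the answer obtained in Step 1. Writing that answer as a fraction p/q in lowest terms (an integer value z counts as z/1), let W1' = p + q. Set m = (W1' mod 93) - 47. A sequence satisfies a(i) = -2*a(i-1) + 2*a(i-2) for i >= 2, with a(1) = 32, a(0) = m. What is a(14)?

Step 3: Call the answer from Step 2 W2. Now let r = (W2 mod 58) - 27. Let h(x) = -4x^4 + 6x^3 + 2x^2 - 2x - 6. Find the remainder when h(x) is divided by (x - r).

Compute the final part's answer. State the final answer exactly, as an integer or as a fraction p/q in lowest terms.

Step 1: total draws C(14,4) = 1001; favorable C(3,3)*C(11,1) = 11; P = 1/91; answer 1/91
Step 2: W1 = 1/91; threaded value p + q = 92; m = 45; a(2) = -2*(32) + 2*(45) = 26; iterating: a(2)=26, a(3)=12, a(4)=28, a(5)=-32, a(6)=120, a(7)=-304, a(8)=848, a(9)=-2304, a(10)=6304, a(11)=-17216, a(12)=47040, a(13)=-128512, a(14)=351104; answer 351104
Step 3: W2 = 351104; r = 3; remainder = value at the root: -4*(3)^4 + 6*(3)^3 + 2*(3)^2 - 2*(3)^1 - 6 = (-324) + (162) + (18) + (-6) + (-6) = -156; answer -156

-156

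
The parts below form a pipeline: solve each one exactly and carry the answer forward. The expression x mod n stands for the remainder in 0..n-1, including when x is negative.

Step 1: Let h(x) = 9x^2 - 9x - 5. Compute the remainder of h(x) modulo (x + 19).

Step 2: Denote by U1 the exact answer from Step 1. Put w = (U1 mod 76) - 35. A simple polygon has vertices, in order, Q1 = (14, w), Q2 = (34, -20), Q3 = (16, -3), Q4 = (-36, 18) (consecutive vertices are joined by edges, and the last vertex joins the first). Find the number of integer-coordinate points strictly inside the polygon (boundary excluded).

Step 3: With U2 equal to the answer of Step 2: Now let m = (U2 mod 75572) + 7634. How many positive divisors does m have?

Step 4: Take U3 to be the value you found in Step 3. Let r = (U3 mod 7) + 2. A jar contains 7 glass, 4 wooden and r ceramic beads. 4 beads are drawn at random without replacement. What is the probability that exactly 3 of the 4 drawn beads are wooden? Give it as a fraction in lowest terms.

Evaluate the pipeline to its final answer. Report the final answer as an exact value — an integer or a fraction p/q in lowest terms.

Step 1: remainder = value at the root: 9*(-19)^2 - 9*(-19)^1 - 5 = (3249) + (171) + (-5) = 3415; answer 3415
Step 2: U1 = 3415; w = 36; cross terms: (14*-20 - 34*36)=-1504, (34*-3 - 16*-20)=218, (16*18 - -36*-3)=180, (-36*36 - 14*18)=-1548; twice the area = |-2654| = 2654; area = 1327; boundary points = 4 + 1 + 1 + 2 = 8; strictly interior points = area - boundary/2 + 1 = 1324; answer 1324
Step 3: U2 = 1324; m = 8958; 8958 = 2 * 3 * 1493; number of divisors = (1+1) * (1+1) * (1+1) = 8; answer 8
Step 4: U3 = 8; r = 3; total draws C(14,4) = 1001; favorable C(4,3)*C(10,1) = 40; P = 40/1001; answer 40/1001

40/1001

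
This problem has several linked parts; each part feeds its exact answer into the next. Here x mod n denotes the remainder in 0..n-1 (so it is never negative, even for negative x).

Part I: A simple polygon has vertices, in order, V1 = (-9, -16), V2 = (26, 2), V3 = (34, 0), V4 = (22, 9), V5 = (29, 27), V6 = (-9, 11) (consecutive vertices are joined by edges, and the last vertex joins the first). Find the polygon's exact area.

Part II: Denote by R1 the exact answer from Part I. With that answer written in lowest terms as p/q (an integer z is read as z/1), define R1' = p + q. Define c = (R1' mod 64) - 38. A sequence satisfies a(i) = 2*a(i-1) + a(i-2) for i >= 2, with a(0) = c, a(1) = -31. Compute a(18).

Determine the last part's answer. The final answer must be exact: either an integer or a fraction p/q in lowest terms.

-64610108

Part I: cross terms: (-9*2 - 26*-16)=398, (26*0 - 34*2)=-68, (34*9 - 22*0)=306, (22*27 - 29*9)=333, (29*11 - -9*27)=562, (-9*-16 - -9*11)=243; twice the area = |1774| = 1774; area = 887; answer 887
Part II: R1 = 887; threaded value p + q = 888; c = 18; a(2) = 2*(-31) + 1*(18) = -44; iterating: a(2)=-44, a(3)=-119, a(4)=-282, a(5)=-683, a(6)=-1648, a(7)=-3979, a(8)=-9606, a(9)=-23191, a(10)=-55988, a(11)=-135167, a(12)=-326322, a(13)=-787811, a(14)=-1901944, a(15)=-4591699, a(16)=-11085342, a(17)=-26762383, a(18)=-64610108; answer -64610108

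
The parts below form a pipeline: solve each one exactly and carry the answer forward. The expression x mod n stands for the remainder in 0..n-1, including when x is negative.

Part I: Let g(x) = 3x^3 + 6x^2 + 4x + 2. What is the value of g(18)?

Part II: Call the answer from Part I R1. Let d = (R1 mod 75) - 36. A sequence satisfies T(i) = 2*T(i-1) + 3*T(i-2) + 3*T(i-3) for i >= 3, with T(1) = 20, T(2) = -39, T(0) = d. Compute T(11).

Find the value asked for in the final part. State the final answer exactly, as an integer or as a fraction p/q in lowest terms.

-890487

Part I: 3*(18)^3 + 6*(18)^2 + 4*(18)^1 + 2 = (17496) + (1944) + (72) + (2) = 19514; answer 19514
Part II: R1 = 19514; d = -22; T(3) = 2*(-39) + 3*(20) + 3*(-22) = -84; iterating: T(3)=-84, T(4)=-225, T(5)=-819, T(6)=-2565, T(7)=-8262, T(8)=-26676, T(9)=-85833, T(10)=-276480, T(11)=-890487; answer -890487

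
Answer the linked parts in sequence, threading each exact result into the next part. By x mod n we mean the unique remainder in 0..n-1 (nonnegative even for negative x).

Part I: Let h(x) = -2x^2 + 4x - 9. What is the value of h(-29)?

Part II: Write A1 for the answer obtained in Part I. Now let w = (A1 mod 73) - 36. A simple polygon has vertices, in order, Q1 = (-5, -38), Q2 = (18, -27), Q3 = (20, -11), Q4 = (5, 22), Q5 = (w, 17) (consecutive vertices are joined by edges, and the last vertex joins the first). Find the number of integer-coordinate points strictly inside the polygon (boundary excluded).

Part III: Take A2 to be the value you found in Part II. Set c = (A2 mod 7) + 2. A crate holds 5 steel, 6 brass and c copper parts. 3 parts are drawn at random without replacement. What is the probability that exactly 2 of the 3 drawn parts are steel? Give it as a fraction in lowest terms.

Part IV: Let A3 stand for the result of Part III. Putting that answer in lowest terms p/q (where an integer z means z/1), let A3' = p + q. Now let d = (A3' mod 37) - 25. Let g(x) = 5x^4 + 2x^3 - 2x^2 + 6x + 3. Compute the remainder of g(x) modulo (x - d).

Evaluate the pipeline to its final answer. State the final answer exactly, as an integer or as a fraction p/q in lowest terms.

Part I: -2*(-29)^2 + 4*(-29)^1 - 9 = (-1682) + (-116) + (-9) = -1807; answer -1807
Part II: A1 = -1807; w = -18; cross terms: (-5*-27 - 18*-38)=819, (18*-11 - 20*-27)=342, (20*22 - 5*-11)=495, (5*17 - -18*22)=481, (-18*-38 - -5*17)=769; twice the area = |2906| = 2906; area = 1453; boundary points = 1 + 2 + 3 + 1 + 1 = 8; strictly interior points = area - boundary/2 + 1 = 1450; answer 1450
Part III: A2 = 1450; c = 3; total draws C(14,3) = 364; favorable C(5,2)*C(9,1) = 90; P = 45/182; answer 45/182
Part IV: A3 = 45/182; threaded value p + q = 227; d = -20; remainder = value at the root: 5*(-20)^4 + 2*(-20)^3 - 2*(-20)^2 + 6*(-20)^1 + 3 = (800000) + (-16000) + (-800) + (-120) + (3) = 783083; answer 783083

783083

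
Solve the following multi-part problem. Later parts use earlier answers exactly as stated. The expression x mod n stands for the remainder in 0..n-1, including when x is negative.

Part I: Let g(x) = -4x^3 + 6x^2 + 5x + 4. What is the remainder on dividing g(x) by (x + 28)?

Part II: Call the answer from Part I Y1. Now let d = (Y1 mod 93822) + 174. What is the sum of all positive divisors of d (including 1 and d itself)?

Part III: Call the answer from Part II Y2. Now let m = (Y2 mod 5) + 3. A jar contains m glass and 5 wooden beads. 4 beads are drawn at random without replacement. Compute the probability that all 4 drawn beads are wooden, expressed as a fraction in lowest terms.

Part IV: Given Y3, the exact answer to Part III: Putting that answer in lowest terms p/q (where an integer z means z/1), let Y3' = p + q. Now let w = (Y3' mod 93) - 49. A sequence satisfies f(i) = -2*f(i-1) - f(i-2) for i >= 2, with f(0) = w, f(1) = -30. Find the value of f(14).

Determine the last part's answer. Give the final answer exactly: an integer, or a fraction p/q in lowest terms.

Part I: remainder = value at the root: -4*(-28)^3 + 6*(-28)^2 + 5*(-28)^1 + 4 = (87808) + (4704) + (-140) + (4) = 92376; answer 92376
Part II: Y1 = 92376; d = 92550; 92550 = 2 * 3 * 5^2 * 617; sigma = (1 + 2) * (1 + 3) * (1 + 5 + 25) * (1 + 617) = 3 * 4 * 31 * 618 = 229896; answer 229896
Part III: Y2 = 229896; m = 4; total draws C(9,4) = 126; favorable C(5,4) = 5; P = 5/126; answer 5/126
Part IV: Y3 = 5/126; threaded value p + q = 131; w = -11; f(2) = -2*(-30) - 1*(-11) = 71; iterating: f(2)=71, f(3)=-112, f(4)=153, f(5)=-194, f(6)=235, f(7)=-276, f(8)=317, f(9)=-358, f(10)=399, f(11)=-440, f(12)=481, f(13)=-522, f(14)=563; answer 563

563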